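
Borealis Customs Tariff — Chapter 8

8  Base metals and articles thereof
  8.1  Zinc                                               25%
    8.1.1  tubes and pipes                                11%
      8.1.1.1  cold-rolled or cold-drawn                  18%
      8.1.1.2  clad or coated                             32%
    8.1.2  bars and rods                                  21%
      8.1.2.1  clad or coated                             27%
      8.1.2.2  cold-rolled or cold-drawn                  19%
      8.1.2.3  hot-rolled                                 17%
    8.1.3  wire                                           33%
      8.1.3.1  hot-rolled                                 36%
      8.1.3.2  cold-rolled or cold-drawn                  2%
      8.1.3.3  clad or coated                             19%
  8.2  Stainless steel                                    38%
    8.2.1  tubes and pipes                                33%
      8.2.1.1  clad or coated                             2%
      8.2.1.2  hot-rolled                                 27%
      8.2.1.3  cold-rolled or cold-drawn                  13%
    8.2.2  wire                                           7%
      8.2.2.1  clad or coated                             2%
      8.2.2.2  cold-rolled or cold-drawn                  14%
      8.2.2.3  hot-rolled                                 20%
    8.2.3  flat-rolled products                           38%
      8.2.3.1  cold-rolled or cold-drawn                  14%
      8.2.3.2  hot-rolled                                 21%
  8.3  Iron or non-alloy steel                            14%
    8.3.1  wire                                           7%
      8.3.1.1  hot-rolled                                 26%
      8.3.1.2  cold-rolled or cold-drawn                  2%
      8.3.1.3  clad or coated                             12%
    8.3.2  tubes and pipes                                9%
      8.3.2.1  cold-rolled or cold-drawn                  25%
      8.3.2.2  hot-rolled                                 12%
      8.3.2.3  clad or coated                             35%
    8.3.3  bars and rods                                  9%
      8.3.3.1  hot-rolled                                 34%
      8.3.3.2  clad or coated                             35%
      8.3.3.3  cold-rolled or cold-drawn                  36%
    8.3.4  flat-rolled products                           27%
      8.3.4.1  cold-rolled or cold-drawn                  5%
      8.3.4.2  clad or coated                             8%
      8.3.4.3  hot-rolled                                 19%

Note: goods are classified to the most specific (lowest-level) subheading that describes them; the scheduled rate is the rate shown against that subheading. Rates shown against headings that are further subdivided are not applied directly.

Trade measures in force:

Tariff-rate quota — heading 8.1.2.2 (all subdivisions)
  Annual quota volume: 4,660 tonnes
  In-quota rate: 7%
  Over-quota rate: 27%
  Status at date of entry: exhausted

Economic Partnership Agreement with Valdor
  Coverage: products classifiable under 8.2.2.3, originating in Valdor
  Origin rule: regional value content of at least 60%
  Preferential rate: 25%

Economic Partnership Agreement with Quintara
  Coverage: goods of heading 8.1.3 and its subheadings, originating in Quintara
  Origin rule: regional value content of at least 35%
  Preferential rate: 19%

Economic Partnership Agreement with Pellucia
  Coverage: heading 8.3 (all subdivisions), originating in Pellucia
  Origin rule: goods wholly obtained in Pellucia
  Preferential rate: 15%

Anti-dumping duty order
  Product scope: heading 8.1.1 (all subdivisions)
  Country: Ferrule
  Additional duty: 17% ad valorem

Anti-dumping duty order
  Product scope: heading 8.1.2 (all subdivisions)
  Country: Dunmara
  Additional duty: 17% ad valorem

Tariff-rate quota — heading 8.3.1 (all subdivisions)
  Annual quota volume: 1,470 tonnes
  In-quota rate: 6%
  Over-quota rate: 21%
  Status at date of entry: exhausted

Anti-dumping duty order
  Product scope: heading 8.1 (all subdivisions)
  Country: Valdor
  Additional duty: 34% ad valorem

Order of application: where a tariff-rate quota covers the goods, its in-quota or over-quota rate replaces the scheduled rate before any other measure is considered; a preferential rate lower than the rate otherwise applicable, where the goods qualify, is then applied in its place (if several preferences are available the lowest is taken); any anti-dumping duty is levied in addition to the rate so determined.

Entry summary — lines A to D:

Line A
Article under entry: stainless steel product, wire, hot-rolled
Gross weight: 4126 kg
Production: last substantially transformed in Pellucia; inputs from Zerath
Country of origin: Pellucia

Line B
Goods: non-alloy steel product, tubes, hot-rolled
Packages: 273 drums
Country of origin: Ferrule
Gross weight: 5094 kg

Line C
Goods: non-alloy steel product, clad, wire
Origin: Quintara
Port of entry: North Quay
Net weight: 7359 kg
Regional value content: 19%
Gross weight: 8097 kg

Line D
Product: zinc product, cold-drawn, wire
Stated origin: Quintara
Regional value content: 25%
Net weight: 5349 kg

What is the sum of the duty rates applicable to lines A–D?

55%

Line A: stainless steel → 8.2; wire → 8.2.2; hot-rolled → 8.2.2.3. Scheduled 20%. Pellucia agreement on 8.3: 8.2.2.3 not covered. → 20%.
Line B: non-alloy steel → 8.3; tubes → 8.3.2; hot-rolled → 8.3.2.2. Scheduled 12%. No special measure applies. → 12%.
Line C: non-alloy steel → 8.3; wire → 8.3.1; clad → 8.3.1.3. Scheduled 12%. quota on 8.3.1 exhausted → over-quota 21%; Quintara agreement on 8.1.3: 8.3.1.3 not covered. → 21%.
Line D: zinc → 8.1; wire → 8.1.3; cold-drawn → 8.1.3.2. Scheduled 2%. Quintara agreement on 8.1.3: RVC < 35%. → 2%.
Sum: 20% + 12% + 21% + 2% = 55%.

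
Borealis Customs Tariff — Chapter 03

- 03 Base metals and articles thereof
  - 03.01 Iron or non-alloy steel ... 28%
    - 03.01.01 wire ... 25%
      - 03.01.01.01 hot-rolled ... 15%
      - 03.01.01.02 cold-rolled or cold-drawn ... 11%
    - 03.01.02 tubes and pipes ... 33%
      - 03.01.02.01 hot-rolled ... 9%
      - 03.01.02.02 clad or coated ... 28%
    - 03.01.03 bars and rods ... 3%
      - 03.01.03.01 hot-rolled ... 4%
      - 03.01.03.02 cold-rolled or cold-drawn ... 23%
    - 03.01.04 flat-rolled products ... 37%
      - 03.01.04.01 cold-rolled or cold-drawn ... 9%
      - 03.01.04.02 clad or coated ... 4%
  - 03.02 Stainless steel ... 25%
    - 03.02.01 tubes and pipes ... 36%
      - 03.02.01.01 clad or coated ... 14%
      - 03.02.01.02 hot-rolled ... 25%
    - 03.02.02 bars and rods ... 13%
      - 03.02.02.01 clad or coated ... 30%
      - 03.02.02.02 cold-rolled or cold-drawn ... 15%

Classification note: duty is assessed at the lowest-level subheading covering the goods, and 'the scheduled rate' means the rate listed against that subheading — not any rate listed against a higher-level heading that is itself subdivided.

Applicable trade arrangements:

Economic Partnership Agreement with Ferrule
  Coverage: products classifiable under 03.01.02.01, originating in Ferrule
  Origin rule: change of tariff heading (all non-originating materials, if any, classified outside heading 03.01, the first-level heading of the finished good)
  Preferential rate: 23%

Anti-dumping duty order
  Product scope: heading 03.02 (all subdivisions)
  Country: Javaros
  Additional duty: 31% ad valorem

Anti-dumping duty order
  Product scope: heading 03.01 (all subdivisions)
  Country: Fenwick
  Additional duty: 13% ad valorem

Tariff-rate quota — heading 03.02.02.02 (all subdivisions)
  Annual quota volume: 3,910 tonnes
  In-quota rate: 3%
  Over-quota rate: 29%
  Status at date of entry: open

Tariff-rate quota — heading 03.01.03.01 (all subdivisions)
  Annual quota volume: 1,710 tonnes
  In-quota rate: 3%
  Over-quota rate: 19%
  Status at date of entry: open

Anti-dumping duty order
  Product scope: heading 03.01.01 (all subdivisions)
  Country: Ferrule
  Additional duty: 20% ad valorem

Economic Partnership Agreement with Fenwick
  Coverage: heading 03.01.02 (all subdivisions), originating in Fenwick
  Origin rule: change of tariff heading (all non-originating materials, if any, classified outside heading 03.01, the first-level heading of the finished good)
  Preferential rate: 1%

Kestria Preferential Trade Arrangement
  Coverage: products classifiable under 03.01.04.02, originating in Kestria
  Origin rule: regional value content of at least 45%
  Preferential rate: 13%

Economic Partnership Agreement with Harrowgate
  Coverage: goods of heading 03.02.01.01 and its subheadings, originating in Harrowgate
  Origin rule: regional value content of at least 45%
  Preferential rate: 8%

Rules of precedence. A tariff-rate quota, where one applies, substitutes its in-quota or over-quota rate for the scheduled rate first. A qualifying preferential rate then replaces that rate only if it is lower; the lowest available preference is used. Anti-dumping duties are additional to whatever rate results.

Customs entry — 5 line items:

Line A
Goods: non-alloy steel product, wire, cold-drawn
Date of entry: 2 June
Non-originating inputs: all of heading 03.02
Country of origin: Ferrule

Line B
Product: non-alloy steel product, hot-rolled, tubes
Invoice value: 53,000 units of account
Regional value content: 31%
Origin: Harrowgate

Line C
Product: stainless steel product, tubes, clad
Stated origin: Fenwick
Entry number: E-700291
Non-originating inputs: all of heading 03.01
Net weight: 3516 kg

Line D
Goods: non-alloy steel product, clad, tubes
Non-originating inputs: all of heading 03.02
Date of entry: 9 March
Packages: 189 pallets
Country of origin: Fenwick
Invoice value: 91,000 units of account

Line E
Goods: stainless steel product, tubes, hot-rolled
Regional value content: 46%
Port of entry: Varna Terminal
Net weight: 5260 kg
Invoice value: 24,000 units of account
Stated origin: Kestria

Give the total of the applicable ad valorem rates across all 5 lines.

93%

Line A: non-alloy steel → 03.01; wire → 03.01.01; cold-drawn → 03.01.01.02. Scheduled 11%. Ferrule agreement on 03.01.02.01: 03.01.01.02 not covered; anti-dumping (Ferrule, 03.01.01): +20%; total 11% + 20% = 31%. → 31%.
Line B: non-alloy steel → 03.01; tubes → 03.01.02; hot-rolled → 03.01.02.01. Scheduled 9%. Harrowgate agreement on 03.02.01.01: 03.01.02.01 not covered. → 9%.
Line C: stainless steel → 03.02; tubes → 03.02.01; clad → 03.02.01.01. Scheduled 14%. Fenwick agreement on 03.01.02: 03.02.01.01 not covered. → 14%.
Line D: non-alloy steel → 03.01; tubes → 03.01.02; clad → 03.01.02.02. Scheduled 28%. Fenwick agreement on 03.01.02: CTH met → 1% available; preferential 1%; anti-dumping (Fenwick, 03.01): +13%; total 1% + 13% = 14%. → 14%.
Line E: stainless steel → 03.02; tubes → 03.02.01; hot-rolled → 03.02.01.02. Scheduled 25%. Kestria agreement on 03.01.04.02: 03.02.01.02 not covered. → 25%.
Sum: 31% + 9% + 14% + 14% + 25% = 93%.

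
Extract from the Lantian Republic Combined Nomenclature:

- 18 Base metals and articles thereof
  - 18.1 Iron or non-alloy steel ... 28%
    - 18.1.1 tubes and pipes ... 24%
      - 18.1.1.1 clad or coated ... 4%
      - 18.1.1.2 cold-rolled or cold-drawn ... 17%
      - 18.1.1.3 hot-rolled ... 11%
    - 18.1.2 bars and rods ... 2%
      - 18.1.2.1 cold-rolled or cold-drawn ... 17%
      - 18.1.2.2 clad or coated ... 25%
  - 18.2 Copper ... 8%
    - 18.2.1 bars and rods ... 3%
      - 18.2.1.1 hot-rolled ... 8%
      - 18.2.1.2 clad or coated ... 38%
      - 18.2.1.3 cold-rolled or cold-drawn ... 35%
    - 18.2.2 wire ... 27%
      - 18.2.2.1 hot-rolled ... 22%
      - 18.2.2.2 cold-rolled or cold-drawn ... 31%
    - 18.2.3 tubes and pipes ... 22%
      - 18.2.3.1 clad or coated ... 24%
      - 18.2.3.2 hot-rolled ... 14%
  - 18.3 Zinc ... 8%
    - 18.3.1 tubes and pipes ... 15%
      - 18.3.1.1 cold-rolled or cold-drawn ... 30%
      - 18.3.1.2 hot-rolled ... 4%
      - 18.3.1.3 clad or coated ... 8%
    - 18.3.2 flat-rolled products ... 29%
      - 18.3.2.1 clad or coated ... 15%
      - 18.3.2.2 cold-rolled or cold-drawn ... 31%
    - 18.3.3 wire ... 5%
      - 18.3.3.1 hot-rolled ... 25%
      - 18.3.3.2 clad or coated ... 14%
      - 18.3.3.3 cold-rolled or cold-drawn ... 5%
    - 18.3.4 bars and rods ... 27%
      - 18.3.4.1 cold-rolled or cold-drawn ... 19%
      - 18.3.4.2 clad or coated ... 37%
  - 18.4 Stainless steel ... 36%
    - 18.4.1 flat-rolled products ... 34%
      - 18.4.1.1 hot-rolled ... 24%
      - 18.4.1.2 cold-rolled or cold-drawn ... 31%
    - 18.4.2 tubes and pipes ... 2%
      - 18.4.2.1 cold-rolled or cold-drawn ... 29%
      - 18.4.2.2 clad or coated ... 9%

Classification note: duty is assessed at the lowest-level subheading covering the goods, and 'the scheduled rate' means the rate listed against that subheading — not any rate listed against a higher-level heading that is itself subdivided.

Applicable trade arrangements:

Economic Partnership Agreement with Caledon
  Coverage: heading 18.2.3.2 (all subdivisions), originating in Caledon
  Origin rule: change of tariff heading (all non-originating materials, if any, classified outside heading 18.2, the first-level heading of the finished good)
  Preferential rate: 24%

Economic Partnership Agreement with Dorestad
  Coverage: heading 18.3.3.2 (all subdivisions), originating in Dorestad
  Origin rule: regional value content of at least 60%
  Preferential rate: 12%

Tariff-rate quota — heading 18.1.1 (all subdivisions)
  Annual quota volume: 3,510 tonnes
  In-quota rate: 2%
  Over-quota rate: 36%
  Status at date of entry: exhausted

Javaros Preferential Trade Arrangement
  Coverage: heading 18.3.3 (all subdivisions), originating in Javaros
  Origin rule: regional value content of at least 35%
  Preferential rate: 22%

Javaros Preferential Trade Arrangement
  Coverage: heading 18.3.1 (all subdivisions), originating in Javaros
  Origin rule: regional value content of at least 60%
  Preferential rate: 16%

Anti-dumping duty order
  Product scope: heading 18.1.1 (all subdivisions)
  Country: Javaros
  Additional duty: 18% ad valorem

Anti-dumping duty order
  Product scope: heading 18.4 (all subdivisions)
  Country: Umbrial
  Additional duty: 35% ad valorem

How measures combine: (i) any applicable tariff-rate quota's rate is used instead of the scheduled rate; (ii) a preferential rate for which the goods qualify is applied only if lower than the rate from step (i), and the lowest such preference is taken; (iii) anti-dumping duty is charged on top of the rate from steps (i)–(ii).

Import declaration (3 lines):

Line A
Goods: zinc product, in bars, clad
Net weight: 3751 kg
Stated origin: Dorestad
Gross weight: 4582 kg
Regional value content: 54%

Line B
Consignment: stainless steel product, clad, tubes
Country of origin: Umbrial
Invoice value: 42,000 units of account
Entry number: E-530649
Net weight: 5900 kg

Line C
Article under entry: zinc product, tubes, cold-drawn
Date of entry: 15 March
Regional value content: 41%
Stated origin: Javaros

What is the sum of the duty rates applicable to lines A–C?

111%

Line A: zinc → 18.3; in bars → 18.3.4; clad → 18.3.4.2. Scheduled 37%. Dorestad agreement on 18.3.3.2: 18.3.4.2 not covered. → 37%.
Line B: stainless steel → 18.4; tubes → 18.4.2; clad → 18.4.2.2. Scheduled 9%. anti-dumping (Umbrial, 18.4): +35%; total 9% + 35% = 44%. → 44%.
Line C: zinc → 18.3; tubes → 18.3.1; cold-drawn → 18.3.1.1. Scheduled 30%. Javaros agreement on 18.3.3: 18.3.1.1 not covered; Javaros agreement on 18.3.1: RVC < 60%. → 30%.
Sum: 37% + 44% + 30% = 111%.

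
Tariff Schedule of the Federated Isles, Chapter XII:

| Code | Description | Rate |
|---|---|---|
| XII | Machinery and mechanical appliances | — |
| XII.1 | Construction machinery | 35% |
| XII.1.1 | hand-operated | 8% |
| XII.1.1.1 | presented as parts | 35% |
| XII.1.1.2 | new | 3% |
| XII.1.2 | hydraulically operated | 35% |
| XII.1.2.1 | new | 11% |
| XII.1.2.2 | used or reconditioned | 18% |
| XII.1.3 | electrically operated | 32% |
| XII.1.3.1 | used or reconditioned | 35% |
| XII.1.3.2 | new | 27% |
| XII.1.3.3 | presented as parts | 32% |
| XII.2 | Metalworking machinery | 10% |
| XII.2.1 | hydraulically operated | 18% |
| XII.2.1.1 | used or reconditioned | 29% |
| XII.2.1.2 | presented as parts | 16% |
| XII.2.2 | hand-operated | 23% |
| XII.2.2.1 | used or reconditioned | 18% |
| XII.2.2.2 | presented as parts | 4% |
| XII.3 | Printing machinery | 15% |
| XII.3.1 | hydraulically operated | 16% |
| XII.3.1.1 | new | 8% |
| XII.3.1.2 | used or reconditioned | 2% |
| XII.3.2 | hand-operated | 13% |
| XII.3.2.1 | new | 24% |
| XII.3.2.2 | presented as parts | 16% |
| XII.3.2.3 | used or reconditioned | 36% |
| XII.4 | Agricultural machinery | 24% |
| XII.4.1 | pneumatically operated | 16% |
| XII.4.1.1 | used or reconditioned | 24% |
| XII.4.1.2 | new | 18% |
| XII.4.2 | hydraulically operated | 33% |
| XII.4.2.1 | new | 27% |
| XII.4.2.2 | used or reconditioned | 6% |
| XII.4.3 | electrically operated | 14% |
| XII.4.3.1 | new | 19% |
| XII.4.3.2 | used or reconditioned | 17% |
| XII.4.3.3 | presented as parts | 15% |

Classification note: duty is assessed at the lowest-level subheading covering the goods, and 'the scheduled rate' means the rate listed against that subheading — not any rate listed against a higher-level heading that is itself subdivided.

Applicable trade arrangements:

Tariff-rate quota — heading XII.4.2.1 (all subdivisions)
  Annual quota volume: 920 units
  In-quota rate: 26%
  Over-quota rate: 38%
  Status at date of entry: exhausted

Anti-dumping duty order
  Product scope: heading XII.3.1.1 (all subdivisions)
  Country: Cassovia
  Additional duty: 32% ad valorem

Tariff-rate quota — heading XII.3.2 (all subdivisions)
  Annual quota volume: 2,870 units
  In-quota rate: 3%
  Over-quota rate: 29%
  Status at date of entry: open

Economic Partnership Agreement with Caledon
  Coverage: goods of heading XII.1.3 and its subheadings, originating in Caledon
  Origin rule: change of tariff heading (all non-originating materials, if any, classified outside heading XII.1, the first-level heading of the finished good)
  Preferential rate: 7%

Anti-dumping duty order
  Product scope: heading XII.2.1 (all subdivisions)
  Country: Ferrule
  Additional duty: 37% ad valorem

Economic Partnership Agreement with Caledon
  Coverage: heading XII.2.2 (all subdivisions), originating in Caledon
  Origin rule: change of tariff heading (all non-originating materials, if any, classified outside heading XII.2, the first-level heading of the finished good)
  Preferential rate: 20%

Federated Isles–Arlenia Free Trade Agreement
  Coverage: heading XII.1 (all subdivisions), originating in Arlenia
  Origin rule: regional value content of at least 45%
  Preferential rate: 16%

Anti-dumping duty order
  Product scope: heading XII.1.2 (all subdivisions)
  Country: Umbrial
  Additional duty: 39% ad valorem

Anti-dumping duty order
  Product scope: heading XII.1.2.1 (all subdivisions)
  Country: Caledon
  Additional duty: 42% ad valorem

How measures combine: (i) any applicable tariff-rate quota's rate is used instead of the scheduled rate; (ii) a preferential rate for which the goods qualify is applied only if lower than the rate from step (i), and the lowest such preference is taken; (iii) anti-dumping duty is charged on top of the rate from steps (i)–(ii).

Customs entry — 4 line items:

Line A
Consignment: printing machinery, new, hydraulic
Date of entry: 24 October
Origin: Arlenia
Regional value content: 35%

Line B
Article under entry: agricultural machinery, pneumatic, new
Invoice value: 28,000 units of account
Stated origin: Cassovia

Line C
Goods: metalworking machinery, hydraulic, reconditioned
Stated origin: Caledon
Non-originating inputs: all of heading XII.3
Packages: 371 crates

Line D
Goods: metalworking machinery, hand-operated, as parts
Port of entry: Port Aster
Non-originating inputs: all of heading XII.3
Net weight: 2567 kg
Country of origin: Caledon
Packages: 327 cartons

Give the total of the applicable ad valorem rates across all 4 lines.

59%

Line A: printing → XII.3; hydraulic → XII.3.1; new → XII.3.1.1. Scheduled 8%. Arlenia agreement on XII.1: XII.3.1.1 not covered. → 8%.
Line B: agricultural → XII.4; pneumatic → XII.4.1; new → XII.4.1.2. Scheduled 18%. No special measure applies. → 18%.
Line C: metalworking → XII.2; hydraulic → XII.2.1; reconditioned → XII.2.1.1. Scheduled 29%. Caledon agreement on XII.1.3: XII.2.1.1 not covered; Caledon agreement on XII.2.2: XII.2.1.1 not covered. → 29%.
Line D: metalworking → XII.2; hand-operated → XII.2.2; as parts → XII.2.2.2. Scheduled 4%. Caledon agreement on XII.1.3: XII.2.2.2 not covered; Caledon agreement on XII.2.2: CTH met → 20% available; preference 20% not lower than 4% → no reduction. → 4%.
Sum: 8% + 18% + 29% + 4% = 59%.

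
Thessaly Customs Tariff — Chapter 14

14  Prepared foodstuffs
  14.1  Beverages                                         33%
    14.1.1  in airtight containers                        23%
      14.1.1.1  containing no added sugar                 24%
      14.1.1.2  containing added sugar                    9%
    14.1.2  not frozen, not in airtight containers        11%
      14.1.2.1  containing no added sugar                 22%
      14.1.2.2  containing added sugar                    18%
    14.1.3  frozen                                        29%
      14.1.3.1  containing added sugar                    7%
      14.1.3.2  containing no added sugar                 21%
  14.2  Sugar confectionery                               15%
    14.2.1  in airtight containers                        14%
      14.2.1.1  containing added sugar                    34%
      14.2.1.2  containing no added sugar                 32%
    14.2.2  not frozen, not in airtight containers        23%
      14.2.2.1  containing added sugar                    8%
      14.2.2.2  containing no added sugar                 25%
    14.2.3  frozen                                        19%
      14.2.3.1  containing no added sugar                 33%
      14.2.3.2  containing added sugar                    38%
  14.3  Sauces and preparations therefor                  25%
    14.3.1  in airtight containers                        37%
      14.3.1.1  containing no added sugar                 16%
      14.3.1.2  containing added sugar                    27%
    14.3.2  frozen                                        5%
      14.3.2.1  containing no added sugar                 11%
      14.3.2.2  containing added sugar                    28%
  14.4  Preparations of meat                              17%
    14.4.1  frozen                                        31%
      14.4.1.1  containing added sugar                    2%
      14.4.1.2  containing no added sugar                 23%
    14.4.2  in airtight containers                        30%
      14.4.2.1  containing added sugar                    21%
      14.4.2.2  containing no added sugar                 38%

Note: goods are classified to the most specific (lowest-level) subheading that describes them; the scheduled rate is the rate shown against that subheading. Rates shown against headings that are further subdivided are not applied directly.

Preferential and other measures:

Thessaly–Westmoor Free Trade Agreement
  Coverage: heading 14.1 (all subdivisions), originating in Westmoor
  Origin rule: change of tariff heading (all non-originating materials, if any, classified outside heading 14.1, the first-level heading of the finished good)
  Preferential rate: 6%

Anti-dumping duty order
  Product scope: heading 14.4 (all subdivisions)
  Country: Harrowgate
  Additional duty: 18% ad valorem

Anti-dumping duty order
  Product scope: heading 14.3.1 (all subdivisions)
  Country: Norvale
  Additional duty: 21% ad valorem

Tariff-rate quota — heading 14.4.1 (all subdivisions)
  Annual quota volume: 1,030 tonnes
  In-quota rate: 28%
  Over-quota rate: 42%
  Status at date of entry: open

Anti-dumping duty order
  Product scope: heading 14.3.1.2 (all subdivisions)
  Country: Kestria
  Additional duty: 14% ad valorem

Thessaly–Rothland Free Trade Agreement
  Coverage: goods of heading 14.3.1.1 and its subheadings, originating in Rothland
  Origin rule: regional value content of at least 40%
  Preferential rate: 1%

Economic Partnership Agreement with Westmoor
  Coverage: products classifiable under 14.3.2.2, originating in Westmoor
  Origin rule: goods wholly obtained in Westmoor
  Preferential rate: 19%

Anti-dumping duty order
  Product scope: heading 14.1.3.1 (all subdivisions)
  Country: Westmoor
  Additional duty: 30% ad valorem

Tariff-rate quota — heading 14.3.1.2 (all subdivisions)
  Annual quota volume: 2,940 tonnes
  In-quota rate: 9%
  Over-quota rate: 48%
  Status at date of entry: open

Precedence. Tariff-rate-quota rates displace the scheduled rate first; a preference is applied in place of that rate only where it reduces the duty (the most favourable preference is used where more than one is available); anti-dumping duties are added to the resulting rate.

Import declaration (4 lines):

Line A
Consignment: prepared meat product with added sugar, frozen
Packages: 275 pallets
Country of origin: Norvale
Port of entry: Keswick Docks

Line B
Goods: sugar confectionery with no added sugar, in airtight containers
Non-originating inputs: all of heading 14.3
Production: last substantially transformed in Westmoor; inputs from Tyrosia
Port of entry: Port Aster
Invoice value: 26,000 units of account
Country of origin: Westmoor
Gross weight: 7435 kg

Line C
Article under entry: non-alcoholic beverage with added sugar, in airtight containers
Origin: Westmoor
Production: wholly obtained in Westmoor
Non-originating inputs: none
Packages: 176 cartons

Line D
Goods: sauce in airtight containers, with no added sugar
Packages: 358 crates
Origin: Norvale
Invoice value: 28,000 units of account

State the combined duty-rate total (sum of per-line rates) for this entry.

Line A: prepared meat product → 14.4; frozen → 14.4.1; with added sugar → 14.4.1.1. Scheduled 2%. quota on 14.4.1 open → in-quota 28%. → 28%.
Line B: sugar confectionery → 14.2; in airtight containers → 14.2.1; with no added sugar → 14.2.1.2. Scheduled 32%. Westmoor agreement on 14.1: 14.2.1.2 not covered; Westmoor agreement on 14.3.2.2: 14.2.1.2 not covered. → 32%.
Line C: non-alcoholic beverage → 14.1; in airtight containers → 14.1.1; with added sugar → 14.1.1.2. Scheduled 9%. Westmoor agreement on 14.1: CTH met → 6% available; Westmoor agreement on 14.3.2.2: 14.1.1.2 not covered; preferential 6%. → 6%.
Line D: sauce → 14.3; in airtight containers → 14.3.1; with no added sugar → 14.3.1.1. Scheduled 16%. anti-dumping (Norvale, 14.3.1): +21%; total 16% + 21% = 37%. → 37%.
Sum: 28% + 32% + 6% + 37% = 103%.

103%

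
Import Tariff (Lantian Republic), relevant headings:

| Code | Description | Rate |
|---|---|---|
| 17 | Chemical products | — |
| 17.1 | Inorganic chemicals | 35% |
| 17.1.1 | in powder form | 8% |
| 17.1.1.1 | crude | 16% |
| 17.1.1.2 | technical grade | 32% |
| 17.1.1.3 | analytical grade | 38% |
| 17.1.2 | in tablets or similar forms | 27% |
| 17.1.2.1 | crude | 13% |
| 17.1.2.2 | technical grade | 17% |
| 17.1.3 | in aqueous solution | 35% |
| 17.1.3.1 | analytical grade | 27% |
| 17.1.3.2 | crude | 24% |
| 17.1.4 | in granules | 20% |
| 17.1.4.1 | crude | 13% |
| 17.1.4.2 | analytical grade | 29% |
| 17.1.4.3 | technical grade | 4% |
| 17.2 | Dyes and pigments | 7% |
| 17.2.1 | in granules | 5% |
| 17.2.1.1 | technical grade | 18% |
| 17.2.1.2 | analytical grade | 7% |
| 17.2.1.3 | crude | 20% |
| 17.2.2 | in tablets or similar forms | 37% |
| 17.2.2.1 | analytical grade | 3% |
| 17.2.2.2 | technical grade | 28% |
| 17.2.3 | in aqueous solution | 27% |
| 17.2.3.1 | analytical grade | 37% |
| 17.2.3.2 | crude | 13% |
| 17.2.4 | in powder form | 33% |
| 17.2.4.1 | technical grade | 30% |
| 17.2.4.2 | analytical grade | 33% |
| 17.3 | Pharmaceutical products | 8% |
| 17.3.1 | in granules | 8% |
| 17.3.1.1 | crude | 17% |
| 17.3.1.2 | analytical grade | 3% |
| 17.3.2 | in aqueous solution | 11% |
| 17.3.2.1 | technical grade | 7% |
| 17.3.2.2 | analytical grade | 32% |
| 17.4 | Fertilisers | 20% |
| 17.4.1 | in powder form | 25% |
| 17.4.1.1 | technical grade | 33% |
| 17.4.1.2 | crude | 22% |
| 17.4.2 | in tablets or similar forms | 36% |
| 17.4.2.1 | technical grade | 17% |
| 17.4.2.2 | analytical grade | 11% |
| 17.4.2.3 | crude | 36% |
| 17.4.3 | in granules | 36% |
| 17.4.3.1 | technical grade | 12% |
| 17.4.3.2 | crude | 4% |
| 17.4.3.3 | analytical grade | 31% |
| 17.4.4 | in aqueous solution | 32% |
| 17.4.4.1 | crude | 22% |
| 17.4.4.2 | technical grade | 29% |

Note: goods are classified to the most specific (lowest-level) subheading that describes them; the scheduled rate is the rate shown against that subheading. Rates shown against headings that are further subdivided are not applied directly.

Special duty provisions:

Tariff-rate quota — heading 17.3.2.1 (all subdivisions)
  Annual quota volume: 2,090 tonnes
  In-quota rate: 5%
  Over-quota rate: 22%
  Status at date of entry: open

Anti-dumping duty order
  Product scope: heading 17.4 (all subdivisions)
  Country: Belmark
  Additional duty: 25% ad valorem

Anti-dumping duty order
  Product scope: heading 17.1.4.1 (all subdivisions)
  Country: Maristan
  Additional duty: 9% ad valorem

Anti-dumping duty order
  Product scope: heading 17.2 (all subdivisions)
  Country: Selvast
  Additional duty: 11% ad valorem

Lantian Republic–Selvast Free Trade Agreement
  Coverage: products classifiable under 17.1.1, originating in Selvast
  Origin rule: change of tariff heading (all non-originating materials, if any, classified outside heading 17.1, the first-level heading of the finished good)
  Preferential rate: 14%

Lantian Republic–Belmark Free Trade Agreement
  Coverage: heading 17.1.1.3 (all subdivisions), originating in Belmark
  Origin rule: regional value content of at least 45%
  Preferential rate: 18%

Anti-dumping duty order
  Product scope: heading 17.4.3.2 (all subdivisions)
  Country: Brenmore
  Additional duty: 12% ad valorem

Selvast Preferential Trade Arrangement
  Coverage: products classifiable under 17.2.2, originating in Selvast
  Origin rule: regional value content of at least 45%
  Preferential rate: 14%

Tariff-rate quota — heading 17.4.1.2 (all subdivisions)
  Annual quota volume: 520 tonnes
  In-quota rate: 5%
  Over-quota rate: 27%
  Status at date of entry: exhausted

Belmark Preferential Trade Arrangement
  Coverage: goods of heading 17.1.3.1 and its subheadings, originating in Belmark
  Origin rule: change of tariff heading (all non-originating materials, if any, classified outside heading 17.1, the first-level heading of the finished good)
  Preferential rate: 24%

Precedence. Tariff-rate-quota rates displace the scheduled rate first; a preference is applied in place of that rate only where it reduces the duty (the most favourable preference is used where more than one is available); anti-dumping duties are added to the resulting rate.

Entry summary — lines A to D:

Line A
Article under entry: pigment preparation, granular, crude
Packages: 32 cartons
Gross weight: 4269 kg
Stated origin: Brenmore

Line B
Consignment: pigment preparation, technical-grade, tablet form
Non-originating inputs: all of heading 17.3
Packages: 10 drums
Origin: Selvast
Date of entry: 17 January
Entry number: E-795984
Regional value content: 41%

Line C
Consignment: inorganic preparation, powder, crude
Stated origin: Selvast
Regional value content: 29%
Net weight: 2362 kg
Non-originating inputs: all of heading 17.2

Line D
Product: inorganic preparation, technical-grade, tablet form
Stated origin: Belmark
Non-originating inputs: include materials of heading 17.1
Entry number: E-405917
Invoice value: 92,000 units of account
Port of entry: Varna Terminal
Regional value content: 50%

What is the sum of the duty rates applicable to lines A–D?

90%

Line A: pigment → 17.2; granular → 17.2.1; crude → 17.2.1.3. Scheduled 20%. No special measure applies. → 20%.
Line B: pigment → 17.2; tablet form → 17.2.2; technical-grade → 17.2.2.2. Scheduled 28%. Selvast agreement on 17.1.1: 17.2.2.2 not covered; Selvast agreement on 17.2.2: RVC < 45%; anti-dumping (Selvast, 17.2): +11%; total 28% + 11% = 39%. → 39%.
Line C: inorganic → 17.1; powder → 17.1.1; crude → 17.1.1.1. Scheduled 16%. Selvast agreement on 17.1.1: CTH met → 14% available; Selvast agreement on 17.2.2: 17.1.1.1 not covered; preferential 14%. → 14%.
Line D: inorganic → 17.1; tablet form → 17.1.2; technical-grade → 17.1.2.2. Scheduled 17%. Belmark agreement on 17.1.1.3: 17.1.2.2 not covered; Belmark agreement on 17.1.3.1: 17.1.2.2 not covered. → 17%.
Sum: 20% + 39% + 14% + 17% = 90%.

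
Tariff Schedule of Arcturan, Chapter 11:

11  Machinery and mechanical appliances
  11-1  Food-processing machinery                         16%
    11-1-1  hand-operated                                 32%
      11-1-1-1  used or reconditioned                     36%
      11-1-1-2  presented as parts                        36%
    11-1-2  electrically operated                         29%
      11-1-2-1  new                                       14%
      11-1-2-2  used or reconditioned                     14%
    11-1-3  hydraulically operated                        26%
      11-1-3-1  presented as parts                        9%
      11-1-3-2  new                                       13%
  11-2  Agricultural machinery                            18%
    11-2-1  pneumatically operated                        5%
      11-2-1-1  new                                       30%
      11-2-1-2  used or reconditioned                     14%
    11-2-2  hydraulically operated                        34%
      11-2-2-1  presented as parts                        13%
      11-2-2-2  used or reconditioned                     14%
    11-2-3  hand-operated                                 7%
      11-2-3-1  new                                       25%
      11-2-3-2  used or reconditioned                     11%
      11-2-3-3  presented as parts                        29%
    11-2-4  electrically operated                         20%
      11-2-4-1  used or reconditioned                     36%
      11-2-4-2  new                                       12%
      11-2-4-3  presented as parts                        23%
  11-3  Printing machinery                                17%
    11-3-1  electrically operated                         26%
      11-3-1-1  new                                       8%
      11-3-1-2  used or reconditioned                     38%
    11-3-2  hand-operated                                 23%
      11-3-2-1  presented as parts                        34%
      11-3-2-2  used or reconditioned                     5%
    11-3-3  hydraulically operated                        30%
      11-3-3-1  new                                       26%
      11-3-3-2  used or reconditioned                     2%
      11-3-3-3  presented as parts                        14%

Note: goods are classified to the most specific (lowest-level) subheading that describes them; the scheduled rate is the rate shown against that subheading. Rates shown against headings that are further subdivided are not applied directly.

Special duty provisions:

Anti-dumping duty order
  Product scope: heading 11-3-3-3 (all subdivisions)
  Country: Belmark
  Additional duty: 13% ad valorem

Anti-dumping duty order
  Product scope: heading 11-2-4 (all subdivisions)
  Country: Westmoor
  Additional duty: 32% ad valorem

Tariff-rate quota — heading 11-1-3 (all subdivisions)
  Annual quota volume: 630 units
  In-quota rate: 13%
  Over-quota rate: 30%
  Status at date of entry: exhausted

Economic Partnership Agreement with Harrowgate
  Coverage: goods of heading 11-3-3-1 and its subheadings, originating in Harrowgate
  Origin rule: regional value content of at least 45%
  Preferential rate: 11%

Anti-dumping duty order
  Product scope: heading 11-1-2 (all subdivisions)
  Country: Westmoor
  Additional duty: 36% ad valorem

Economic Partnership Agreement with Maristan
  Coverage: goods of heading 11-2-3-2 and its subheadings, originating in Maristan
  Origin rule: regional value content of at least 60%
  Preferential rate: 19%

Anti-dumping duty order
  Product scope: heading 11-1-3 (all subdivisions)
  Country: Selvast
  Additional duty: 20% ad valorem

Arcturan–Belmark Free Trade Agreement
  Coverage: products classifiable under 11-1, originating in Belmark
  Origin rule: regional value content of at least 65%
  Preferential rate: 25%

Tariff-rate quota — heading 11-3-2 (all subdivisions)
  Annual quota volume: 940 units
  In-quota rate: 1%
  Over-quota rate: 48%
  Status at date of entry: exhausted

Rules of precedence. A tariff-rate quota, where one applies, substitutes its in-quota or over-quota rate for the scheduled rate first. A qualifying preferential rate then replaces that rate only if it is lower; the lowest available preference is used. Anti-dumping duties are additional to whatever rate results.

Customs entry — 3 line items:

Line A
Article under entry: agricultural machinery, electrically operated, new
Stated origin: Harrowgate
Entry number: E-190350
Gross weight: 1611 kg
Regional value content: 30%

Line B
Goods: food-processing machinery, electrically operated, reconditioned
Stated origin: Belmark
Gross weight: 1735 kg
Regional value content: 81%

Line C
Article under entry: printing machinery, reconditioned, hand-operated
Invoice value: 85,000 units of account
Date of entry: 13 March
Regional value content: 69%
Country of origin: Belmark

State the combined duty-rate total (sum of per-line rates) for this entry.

74%

Line A: agricultural → 11-2; electrically operated → 11-2-4; new → 11-2-4-2. Scheduled 12%. Harrowgate agreement on 11-3-3-1: 11-2-4-2 not covered. → 12%.
Line B: food-processing → 11-1; electrically operated → 11-1-2; reconditioned → 11-1-2-2. Scheduled 14%. Belmark agreement on 11-1: RVC ≥ 65% → 25% available; preference 25% not lower than 14% → no reduction. → 14%.
Line C: printing → 11-3; hand-operated → 11-3-2; reconditioned → 11-3-2-2. Scheduled 5%. quota on 11-3-2 exhausted → over-quota 48%; Belmark agreement on 11-1: 11-3-2-2 not covered. → 48%.
Sum: 12% + 14% + 48% = 74%.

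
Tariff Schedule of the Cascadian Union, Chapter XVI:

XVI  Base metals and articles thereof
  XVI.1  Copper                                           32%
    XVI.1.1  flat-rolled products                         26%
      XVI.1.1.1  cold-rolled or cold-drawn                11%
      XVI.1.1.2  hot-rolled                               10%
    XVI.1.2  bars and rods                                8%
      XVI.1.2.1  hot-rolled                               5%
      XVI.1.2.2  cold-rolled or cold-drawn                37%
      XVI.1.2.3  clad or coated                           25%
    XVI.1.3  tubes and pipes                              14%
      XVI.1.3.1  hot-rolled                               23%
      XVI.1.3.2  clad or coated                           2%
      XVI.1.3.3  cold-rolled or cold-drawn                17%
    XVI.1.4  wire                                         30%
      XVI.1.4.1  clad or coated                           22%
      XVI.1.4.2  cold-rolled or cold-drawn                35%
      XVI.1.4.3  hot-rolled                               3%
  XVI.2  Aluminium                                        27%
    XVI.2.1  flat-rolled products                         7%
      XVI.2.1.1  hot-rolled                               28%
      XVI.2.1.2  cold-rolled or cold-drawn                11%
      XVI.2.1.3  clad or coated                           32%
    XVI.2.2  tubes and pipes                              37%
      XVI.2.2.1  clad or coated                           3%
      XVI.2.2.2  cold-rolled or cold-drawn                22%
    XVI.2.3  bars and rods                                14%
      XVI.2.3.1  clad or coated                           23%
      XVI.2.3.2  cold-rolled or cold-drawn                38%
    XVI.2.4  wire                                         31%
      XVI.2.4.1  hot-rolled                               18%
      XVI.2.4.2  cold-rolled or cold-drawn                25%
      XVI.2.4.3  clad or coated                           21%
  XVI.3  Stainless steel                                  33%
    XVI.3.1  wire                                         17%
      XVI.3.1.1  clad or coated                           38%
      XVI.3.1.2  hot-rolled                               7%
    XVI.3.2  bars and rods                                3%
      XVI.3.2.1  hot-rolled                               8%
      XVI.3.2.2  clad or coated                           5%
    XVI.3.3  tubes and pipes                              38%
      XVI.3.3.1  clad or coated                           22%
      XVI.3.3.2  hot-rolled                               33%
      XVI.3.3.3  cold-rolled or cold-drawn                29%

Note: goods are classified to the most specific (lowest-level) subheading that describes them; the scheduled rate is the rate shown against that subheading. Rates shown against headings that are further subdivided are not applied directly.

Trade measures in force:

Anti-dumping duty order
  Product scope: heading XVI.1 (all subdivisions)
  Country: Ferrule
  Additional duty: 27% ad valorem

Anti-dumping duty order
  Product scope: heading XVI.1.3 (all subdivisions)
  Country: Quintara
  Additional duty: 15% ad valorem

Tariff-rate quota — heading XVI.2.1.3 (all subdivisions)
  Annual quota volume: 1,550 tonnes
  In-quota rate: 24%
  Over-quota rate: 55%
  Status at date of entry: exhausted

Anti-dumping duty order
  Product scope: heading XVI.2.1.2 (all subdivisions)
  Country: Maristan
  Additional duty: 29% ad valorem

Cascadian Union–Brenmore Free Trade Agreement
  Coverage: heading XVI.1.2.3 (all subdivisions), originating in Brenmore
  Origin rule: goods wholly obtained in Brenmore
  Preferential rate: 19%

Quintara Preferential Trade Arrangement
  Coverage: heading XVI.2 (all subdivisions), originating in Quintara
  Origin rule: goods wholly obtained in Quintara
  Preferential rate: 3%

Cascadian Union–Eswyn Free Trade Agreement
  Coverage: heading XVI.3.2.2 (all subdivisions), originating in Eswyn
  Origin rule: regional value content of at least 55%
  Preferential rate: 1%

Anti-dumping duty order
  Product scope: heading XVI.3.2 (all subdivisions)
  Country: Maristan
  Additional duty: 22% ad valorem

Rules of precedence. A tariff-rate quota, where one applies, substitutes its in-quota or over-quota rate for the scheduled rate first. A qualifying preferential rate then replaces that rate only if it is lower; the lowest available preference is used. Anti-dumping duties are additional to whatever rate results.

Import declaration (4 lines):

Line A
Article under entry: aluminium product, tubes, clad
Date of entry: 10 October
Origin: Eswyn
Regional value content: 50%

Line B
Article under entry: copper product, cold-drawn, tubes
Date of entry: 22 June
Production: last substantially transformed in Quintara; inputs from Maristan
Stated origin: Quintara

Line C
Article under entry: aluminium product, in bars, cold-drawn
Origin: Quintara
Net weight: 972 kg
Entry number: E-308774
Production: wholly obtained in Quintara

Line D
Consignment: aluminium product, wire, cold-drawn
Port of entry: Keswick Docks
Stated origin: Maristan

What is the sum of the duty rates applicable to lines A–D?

63%

Line A: aluminium → XVI.2; tubes → XVI.2.2; clad → XVI.2.2.1. Scheduled 3%. Eswyn agreement on XVI.3.2.2: XVI.2.2.1 not covered. → 3%.
Line B: copper → XVI.1; tubes → XVI.1.3; cold-drawn → XVI.1.3.3. Scheduled 17%. Quintara agreement on XVI.2: XVI.1.3.3 not covered; anti-dumping (Quintara, XVI.1.3): +15%; total 17% + 15% = 32%. → 32%.
Line C: aluminium → XVI.2; in bars → XVI.2.3; cold-drawn → XVI.2.3.2. Scheduled 38%. Quintara agreement on XVI.2: wholly obtained → 3% available; preferential 3%. → 3%.
Line D: aluminium → XVI.2; wire → XVI.2.4; cold-drawn → XVI.2.4.2. Scheduled 25%. No special measure applies. → 25%.
Sum: 3% + 32% + 3% + 25% = 63%.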